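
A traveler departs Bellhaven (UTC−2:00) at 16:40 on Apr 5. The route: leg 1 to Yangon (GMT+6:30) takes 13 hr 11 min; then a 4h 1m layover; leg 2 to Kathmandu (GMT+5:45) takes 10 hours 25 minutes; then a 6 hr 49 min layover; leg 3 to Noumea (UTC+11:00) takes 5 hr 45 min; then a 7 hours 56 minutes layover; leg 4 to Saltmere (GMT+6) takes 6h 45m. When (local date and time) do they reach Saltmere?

Convert departure to UTC: 16:40 + 2:00 = 18:40 UTC on Apr 5.
Add 13 hours 11 minutes leg 1 → 07:51 UTC (Apr 6).
Add 4 hours 1 minute layover in Yangon → 11:52 UTC.
Add 10 hours 25 minutes leg 2 → 22:17 UTC.
Add 6 hours and 49 minutes layover in Kathmandu → 05:06 UTC (Apr 7).
Add 5 hours and 45 minutes leg 3 → 10:51 UTC.
Add 7 hours and 56 minutes layover in Noumea → 18:47 UTC.
Add 6 hours 45 minutes leg 4 → 01:32 UTC (Apr 8).
Saltmere is UTC+6:00, so local arrival = 01:32 + 6:00 = 07:32 on Apr 8.

07:32 on Apr 8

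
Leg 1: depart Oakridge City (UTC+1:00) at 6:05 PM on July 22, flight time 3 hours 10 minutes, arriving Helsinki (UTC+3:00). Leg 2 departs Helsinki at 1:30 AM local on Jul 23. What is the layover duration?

Convert departure to UTC: 6:05 PM − 1:00 = 5:05 PM UTC on Jul 22.
Add 3 hours 10 minutes flight time → 8:15 PM UTC.
Helsinki is UTC+3:00, so local arrival = 8:15 PM + 3:00 = 11:15 PM on Jul 22.
Layover = 1:30 AM − 11:15 PM (+1 day) = 2 hours 15 minutes.

2 hours 15 minutes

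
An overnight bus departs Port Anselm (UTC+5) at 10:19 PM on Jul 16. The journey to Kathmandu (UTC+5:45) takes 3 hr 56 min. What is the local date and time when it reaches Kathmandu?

3:00 AM on July 17

Convert departure to UTC: 10:19 PM − 5:00 = 5:19 PM UTC on Jul 16.
Add 3 hours 56 minutes travel time → 9:15 PM UTC.
Kathmandu is UTC+5:45, so local arrival = 9:15 PM + 5:45 = 3:00 AM on Jul 17.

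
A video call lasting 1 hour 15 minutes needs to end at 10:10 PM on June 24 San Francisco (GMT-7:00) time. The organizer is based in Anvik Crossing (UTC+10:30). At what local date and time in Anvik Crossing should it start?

2:25 PM on June 25

Target end time in UTC: 10:10 PM + 7:00 = 5:10 AM on Jun 25.
Subtract 1 hour and 15 minutes → start 3:55 AM UTC on Jun 25.
Anvik Crossing is UTC+10:30: 3:55 AM + 10:30 = 2:25 PM on Jun 25.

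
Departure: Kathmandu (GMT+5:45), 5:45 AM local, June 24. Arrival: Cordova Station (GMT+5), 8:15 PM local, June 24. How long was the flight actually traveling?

Departure in UTC: 5:45 AM − 5:45 = 12:00 AM on Jun 24.
Arrival in UTC: 8:15 PM − 5:00 = 3:15 PM on Jun 24.
Elapsed = 3:15 PM − 12:00 AM = 15 hours 15 minutes.

15 hours 15 minutes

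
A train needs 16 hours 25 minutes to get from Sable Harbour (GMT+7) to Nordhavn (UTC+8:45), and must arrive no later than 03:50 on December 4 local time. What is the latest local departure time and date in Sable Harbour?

09:40 on December 3

Target arrival in UTC: 03:50 − 8:45 = 19:05 on Dec 3.
Subtract 16 hours and 25 minutes → departure 02:40 UTC on Dec 3.
Sable Harbour is UTC+7:00: 02:40 + 7:00 = 09:40 on Dec 3.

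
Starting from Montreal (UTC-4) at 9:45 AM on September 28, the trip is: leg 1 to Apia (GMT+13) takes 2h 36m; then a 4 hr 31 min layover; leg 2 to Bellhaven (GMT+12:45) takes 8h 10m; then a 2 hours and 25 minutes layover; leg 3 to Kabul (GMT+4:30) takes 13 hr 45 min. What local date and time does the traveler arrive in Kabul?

Convert departure to UTC: 9:45 AM + 4:00 = 1:45 PM UTC on Sep 28.
Add 2 hours and 36 minutes leg 1 → 4:21 PM UTC.
Add 4 hours 31 minutes layover in Apia → 8:52 PM UTC.
Add 8 hours and 10 minutes leg 2 → 5:02 AM UTC (Sep 29).
Add 2 hours 25 minutes layover in Bellhaven → 7:27 AM UTC.
Add 13 hours 45 minutes leg 3 → 9:12 PM UTC.
Kabul is UTC+4:30, so local arrival = 9:12 PM + 4:30 = 1:42 AM on Sep 30.

1:42 AM on September 30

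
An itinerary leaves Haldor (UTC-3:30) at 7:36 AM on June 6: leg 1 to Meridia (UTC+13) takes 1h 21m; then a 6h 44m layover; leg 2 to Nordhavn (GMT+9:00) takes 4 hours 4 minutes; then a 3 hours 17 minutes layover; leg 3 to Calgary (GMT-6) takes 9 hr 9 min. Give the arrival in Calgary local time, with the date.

5:41 AM on June 7

Convert departure to UTC: 7:36 AM + 3:30 = 11:06 AM UTC on Jun 6.
Add 1 hour and 21 minutes leg 1 → 12:27 PM UTC.
Add 6 hours and 44 minutes layover in Meridia → 7:11 PM UTC.
Add 4 hours and 4 minutes leg 2 → 11:15 PM UTC.
Add 3 hours 17 minutes layover in Nordhavn → 2:32 AM UTC (Jun 7).
Add 9 hours and 9 minutes leg 3 → 11:41 AM UTC.
Calgary is UTC−6:00, so local arrival = 11:41 AM − 6:00 = 5:41 AM on Jun 7.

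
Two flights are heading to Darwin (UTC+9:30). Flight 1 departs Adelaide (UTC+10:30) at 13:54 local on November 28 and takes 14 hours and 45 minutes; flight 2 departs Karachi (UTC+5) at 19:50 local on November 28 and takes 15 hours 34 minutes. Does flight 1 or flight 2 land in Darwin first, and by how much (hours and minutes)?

the first, by 12 hours 15 minutes

Flight 1 in UTC: 13:54 − 10:30 = 03:24 on Nov 28.
+14 hours and 45 minutes → arrive 18:09 UTC on Nov 28.
Flight 2 in UTC: 19:50 − 5:00 = 14:50 on Nov 28.
+15 hours and 34 minutes → arrive 06:24 UTC on Nov 29.
Flight 1 lands earlier by 12 hours 15 minutes.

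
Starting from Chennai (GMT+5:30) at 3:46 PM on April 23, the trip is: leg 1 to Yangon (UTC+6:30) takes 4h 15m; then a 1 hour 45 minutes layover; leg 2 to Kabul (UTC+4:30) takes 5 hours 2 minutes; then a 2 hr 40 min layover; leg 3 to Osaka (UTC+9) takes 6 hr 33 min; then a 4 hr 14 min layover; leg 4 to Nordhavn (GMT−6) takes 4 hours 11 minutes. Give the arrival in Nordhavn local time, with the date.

Convert departure to UTC: 3:46 PM − 5:30 = 10:16 AM UTC on Apr 23.
Add 4 hours and 15 minutes leg 1 → 2:31 PM UTC.
Add 1 hour 45 minutes layover in Yangon → 4:16 PM UTC.
Add 5 hours and 2 minutes leg 2 → 9:18 PM UTC.
Add 2 hours 40 minutes layover in Kabul → 11:58 PM UTC.
Add 6 hours and 33 minutes leg 3 → 6:31 AM UTC (Apr 24).
Add 4 hours and 14 minutes layover in Osaka → 10:45 AM UTC.
Add 4 hours 11 minutes leg 4 → 2:56 PM UTC.
Nordhavn is UTC−6:00, so local arrival = 2:56 PM − 6:00 = 8:56 AM on Apr 24.

8:56 AM on April 24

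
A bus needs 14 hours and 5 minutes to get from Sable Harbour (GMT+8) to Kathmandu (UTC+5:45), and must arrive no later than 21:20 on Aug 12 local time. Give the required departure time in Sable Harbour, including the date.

09:30 on Aug 12

Target arrival in UTC: 21:20 − 5:45 = 15:35 on Aug 12.
Subtract 14 hours 5 minutes → departure 01:30 UTC on Aug 12.
Sable Harbour is UTC+8:00: 01:30 + 8:00 = 09:30 on Aug 12.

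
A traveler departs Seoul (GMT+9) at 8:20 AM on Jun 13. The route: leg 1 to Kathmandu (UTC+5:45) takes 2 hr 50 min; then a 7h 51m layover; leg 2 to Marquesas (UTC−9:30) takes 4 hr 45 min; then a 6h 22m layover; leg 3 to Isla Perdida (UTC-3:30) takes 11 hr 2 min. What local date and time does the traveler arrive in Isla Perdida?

Convert departure to UTC: 8:20 AM − 9:00 = 11:20 PM UTC on Jun 12.
Add 2 hours and 50 minutes leg 1 → 2:10 AM UTC (Jun 13).
Add 7 hours 51 minutes layover in Kathmandu → 10:01 AM UTC.
Add 4 hours 45 minutes leg 2 → 2:46 PM UTC.
Add 6 hours 22 minutes layover in Marquesas → 9:08 PM UTC.
Add 11 hours 2 minutes leg 3 → 8:10 AM UTC (Jun 14).
Isla Perdida is UTC−3:30, so local arrival = 8:10 AM − 3:30 = 4:40 AM on Jun 14.

4:40 AM on June 14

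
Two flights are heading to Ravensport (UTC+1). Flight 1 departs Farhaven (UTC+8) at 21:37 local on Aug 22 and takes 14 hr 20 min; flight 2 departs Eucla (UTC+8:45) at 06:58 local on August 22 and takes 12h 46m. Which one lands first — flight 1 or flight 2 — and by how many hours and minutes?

the second, by 16 hours 58 minutes

Flight 1 in UTC: 21:37 − 8:00 = 13:37 on Aug 22.
+14 hours and 20 minutes → arrive 03:57 UTC on Aug 23.
Flight 2 in UTC: 06:58 − 8:45 = 22:13 on Aug 21.
+12 hours and 46 minutes → arrive 10:59 UTC on Aug 22.
Flight 2 lands earlier by 16 hours 58 minutes.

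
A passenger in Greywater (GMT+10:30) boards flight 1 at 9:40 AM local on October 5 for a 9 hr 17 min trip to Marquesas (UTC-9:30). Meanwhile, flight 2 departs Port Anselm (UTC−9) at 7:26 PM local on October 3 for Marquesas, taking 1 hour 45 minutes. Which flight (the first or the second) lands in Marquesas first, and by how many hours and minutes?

the second, by 26 hours 16 minutes

Flight 1 in UTC: 9:40 AM − 10:30 = 11:10 PM on Oct 4.
+9 hours 17 minutes → arrive 8:27 AM UTC on Oct 5.
Flight 2 in UTC: 7:26 PM + 9:00 = 4:26 AM on Oct 4.
+1 hour and 45 minutes → arrive 6:11 AM UTC on Oct 4.
Flight 2 lands earlier by 26 hours 16 minutes.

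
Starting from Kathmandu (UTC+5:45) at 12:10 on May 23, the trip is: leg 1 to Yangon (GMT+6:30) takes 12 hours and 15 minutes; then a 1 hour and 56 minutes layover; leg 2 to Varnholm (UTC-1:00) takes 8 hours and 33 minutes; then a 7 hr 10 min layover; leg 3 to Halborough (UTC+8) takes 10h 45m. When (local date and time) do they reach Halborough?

07:04 on May 25

Convert departure to UTC: 12:10 − 5:45 = 06:25 UTC on May 23.
Add 12 hours and 15 minutes leg 1 → 18:40 UTC.
Add 1 hour and 56 minutes layover in Yangon → 20:36 UTC.
Add 8 hours and 33 minutes leg 2 → 05:09 UTC (May 24).
Add 7 hours and 10 minutes layover in Varnholm → 12:19 UTC.
Add 10 hours and 45 minutes leg 3 → 23:04 UTC.
Halborough is UTC+8:00, so local arrival = 23:04 + 8:00 = 07:04 on May 25.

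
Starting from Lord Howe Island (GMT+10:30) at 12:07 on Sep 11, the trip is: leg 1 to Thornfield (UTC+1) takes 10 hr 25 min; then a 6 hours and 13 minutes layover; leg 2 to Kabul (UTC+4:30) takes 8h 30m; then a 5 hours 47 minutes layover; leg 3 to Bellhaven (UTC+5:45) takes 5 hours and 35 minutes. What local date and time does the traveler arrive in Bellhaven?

19:52 on Sep 12

Convert departure to UTC: 12:07 − 10:30 = 01:37 UTC on Sep 11.
Add 10 hours and 25 minutes leg 1 → 12:02 UTC.
Add 6 hours 13 minutes layover in Thornfield → 18:15 UTC.
Add 8 hours and 30 minutes leg 2 → 02:45 UTC (Sep 12).
Add 5 hours 47 minutes layover in Kabul → 08:32 UTC.
Add 5 hours and 35 minutes leg 3 → 14:07 UTC.
Bellhaven is UTC+5:45, so local arrival = 14:07 + 5:45 = 19:52 on Sep 12.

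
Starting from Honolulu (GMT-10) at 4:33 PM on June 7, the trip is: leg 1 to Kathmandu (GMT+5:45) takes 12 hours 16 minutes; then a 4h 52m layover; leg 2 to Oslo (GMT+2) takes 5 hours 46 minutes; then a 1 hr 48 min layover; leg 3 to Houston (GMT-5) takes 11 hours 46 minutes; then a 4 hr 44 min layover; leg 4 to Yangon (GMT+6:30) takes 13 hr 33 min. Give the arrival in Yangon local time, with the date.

Convert departure to UTC: 4:33 PM + 10:00 = 2:33 AM UTC on Jun 8.
Add 12 hours 16 minutes leg 1 → 2:49 PM UTC.
Add 4 hours 52 minutes layover in Kathmandu → 7:41 PM UTC.
Add 5 hours and 46 minutes leg 2 → 1:27 AM UTC (Jun 9).
Add 1 hour and 48 minutes layover in Oslo → 3:15 AM UTC.
Add 11 hours and 46 minutes leg 3 → 3:01 PM UTC.
Add 4 hours 44 minutes layover in Houston → 7:45 PM UTC.
Add 13 hours 33 minutes leg 4 → 9:18 AM UTC (Jun 10).
Yangon is UTC+6:30, so local arrival = 9:18 AM + 6:30 = 3:48 PM on Jun 10.

3:48 PM on June 10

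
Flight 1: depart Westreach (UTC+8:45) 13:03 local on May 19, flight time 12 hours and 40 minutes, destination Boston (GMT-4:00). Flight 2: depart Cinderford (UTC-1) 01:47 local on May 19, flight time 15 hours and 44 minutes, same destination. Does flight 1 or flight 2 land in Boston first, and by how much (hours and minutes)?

Flight 1 in UTC: 13:03 − 8:45 = 04:18 on May 19.
+12 hours and 40 minutes → arrive 16:58 UTC on May 19.
Flight 2 in UTC: 01:47 + 1:00 = 02:47 on May 19.
+15 hours 44 minutes → arrive 18:31 UTC on May 19.
Flight 1 lands earlier by 1 hour 33 minutes.

the first, by 1 hour 33 minutes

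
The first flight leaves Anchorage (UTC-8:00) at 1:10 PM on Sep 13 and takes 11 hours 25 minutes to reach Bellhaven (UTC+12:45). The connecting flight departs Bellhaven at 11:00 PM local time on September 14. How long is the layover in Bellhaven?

1 hour 40 minutes

Convert departure to UTC: 1:10 PM + 8:00 = 9:10 PM UTC on Sep 13.
Add 11 hours 25 minutes flight time → 8:35 AM UTC (Sep 14).
Bellhaven is UTC+12:45, so local arrival = 8:35 AM + 12:45 = 9:20 PM on Sep 14.
Layover = 11:00 PM − 9:20 PM = 1 hour 40 minutes.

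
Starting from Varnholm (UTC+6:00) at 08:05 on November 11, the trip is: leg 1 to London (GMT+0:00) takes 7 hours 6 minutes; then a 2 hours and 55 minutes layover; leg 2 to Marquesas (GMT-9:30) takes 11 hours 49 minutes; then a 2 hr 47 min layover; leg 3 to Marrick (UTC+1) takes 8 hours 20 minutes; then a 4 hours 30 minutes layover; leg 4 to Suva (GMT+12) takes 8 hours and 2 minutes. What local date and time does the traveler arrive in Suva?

Convert departure to UTC: 08:05 − 6:00 = 02:05 UTC on Nov 11.
Add 7 hours and 6 minutes leg 1 → 09:11 UTC.
Add 2 hours and 55 minutes layover in London → 12:06 UTC.
Add 11 hours and 49 minutes leg 2 → 23:55 UTC.
Add 2 hours and 47 minutes layover in Marquesas → 02:42 UTC (Nov 12).
Add 8 hours and 20 minutes leg 3 → 11:02 UTC.
Add 4 hours and 30 minutes layover in Marrick → 15:32 UTC.
Add 8 hours 2 minutes leg 4 → 23:34 UTC.
Suva is UTC+12:00, so local arrival = 23:34 + 12:00 = 11:34 on Nov 13.

11:34 on Nov 13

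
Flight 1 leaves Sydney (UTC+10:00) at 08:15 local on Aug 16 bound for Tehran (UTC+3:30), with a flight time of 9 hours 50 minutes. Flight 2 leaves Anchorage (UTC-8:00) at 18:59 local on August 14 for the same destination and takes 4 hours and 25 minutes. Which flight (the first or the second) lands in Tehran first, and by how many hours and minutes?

Flight 1 in UTC: 08:15 − 10:00 = 22:15 on Aug 15.
+9 hours and 50 minutes → arrive 08:05 UTC on Aug 16.
Flight 2 in UTC: 18:59 + 8:00 = 02:59 on Aug 15.
+4 hours 25 minutes → arrive 07:24 UTC on Aug 15.
Flight 2 lands earlier by 24 hours 41 minutes.

the second, by 24 hours 41 minutes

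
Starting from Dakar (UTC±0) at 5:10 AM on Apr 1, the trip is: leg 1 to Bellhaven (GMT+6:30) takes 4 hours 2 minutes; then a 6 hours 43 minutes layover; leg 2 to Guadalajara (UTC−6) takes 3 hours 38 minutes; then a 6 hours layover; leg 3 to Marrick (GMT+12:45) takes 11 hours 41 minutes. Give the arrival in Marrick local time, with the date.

Dakar is at UTC+0, so departure is already 5:10 AM UTC on Apr 1.
Add 4 hours 2 minutes leg 1 → 9:12 AM UTC.
Add 6 hours 43 minutes layover in Bellhaven → 3:55 PM UTC.
Add 3 hours and 38 minutes leg 2 → 7:33 PM UTC.
Add 6 hours layover in Guadalajara → 1:33 AM UTC (Apr 2).
Add 11 hours and 41 minutes leg 3 → 1:14 PM UTC.
Marrick is UTC+12:45, so local arrival = 1:14 PM + 12:45 = 1:59 AM on Apr 3.

1:59 AM on Apr 3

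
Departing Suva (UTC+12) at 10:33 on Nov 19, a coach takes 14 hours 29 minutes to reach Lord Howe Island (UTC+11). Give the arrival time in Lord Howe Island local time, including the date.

Convert departure to UTC: 10:33 − 12:00 = 22:33 UTC on Nov 18.
Add 14 hours and 29 minutes travel time → 13:02 UTC (Nov 19).
Lord Howe Island is UTC+11:00, so local arrival = 13:02 + 11:00 = 00:02 on Nov 20.

00:02 on Nov 20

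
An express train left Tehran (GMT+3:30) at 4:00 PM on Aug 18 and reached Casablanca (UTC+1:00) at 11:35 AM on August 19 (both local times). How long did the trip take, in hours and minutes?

Departure in UTC: 4:00 PM − 3:30 = 12:30 PM on Aug 18.
Arrival in UTC: 11:35 AM − 1:00 = 10:35 AM on Aug 19.
Elapsed = 10:35 AM − 12:30 PM (+1 day) = 22 hours 5 minutes.

22 hours 5 minutes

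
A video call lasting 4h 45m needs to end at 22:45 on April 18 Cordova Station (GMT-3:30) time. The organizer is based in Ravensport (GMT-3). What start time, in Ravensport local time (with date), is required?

Target end time in UTC: 22:45 + 3:30 = 02:15 on Apr 19.
Subtract 4 hours 45 minutes → start 21:30 UTC on Apr 18.
Ravensport is UTC−3:00: 21:30 − 3:00 = 18:30 on Apr 18.

18:30 on April 18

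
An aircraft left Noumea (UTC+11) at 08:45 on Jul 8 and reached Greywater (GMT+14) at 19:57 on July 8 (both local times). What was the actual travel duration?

Departure in UTC: 08:45 − 11:00 = 21:45 on Jul 7.
Arrival in UTC: 19:57 − 14:00 = 05:57 on Jul 8.
Elapsed = 05:57 − 21:45 (+1 day) = 8 hours 12 minutes.

8 hours 12 minutes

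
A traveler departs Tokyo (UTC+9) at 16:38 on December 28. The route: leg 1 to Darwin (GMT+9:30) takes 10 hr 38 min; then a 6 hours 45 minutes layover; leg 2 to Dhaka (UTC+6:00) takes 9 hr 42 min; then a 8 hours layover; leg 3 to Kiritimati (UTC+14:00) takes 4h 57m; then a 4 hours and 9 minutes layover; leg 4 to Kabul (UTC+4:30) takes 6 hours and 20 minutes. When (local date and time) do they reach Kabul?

Convert departure to UTC: 16:38 − 9:00 = 07:38 UTC on Dec 28.
Add 10 hours 38 minutes leg 1 → 18:16 UTC.
Add 6 hours 45 minutes layover in Darwin → 01:01 UTC (Dec 29).
Add 9 hours 42 minutes leg 2 → 10:43 UTC.
Add 8 hours layover in Dhaka → 18:43 UTC.
Add 4 hours 57 minutes leg 3 → 23:40 UTC.
Add 4 hours 9 minutes layover in Kiritimati → 03:49 UTC (Dec 30).
Add 6 hours and 20 minutes leg 4 → 10:09 UTC.
Kabul is UTC+4:30, so local arrival = 10:09 + 4:30 = 14:39 on Dec 30.

14:39 on December 30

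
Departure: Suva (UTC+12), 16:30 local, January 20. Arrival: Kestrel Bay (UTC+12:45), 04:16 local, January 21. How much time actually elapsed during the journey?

Departure in UTC: 16:30 − 12:00 = 04:30 on Jan 20.
Arrival in UTC: 04:16 − 12:45 = 15:31 on Jan 20.
Elapsed = 15:31 − 04:30 = 11 hours 1 minute.

11 hours 1 minute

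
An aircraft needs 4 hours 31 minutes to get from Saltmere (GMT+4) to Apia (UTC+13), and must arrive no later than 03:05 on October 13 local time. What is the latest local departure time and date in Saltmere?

Target arrival in UTC: 03:05 − 13:00 = 14:05 on Oct 12.
Subtract 4 hours 31 minutes → departure 09:34 UTC on Oct 12.
Saltmere is UTC+4:00: 09:34 + 4:00 = 13:34 on Oct 12.

13:34 on October 12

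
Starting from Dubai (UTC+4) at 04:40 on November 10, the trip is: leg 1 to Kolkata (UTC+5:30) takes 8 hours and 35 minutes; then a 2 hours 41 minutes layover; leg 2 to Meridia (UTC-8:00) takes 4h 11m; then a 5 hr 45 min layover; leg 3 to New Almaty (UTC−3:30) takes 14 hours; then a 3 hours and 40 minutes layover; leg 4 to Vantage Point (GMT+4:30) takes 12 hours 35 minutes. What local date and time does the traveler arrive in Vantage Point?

Convert departure to UTC: 04:40 − 4:00 = 00:40 UTC on Nov 10.
Add 8 hours 35 minutes leg 1 → 09:15 UTC.
Add 2 hours and 41 minutes layover in Kolkata → 11:56 UTC.
Add 4 hours and 11 minutes leg 2 → 16:07 UTC.
Add 5 hours 45 minutes layover in Meridia → 21:52 UTC.
Add 14 hours leg 3 → 11:52 UTC (Nov 11).
Add 3 hours and 40 minutes layover in New Almaty → 15:32 UTC.
Add 12 hours and 35 minutes leg 4 → 04:07 UTC (Nov 12).
Vantage Point is UTC+4:30, so local arrival = 04:07 + 4:30 = 08:37 on Nov 12.

08:37 on November 12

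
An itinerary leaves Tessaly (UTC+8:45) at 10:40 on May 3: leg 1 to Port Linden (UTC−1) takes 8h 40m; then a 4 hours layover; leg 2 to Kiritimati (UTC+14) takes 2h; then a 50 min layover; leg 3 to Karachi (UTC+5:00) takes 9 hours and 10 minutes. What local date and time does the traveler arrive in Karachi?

Convert departure to UTC: 10:40 − 8:45 = 01:55 UTC on May 3.
Add 8 hours and 40 minutes leg 1 → 10:35 UTC.
Add 4 hours layover in Port Linden → 14:35 UTC.
Add 2 hours leg 2 → 16:35 UTC.
Add 50 minutes layover in Kiritimati → 17:25 UTC.
Add 9 hours 10 minutes leg 3 → 02:35 UTC (May 4).
Karachi is UTC+5:00, so local arrival = 02:35 + 5:00 = 07:35 on May 4.

07:35 on May 4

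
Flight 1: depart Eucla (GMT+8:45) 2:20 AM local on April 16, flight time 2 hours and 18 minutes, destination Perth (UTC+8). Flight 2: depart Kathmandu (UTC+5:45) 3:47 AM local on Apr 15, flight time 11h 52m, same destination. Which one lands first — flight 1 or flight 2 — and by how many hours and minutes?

the second, by 9 hours 59 minutes

Flight 1 in UTC: 2:20 AM − 8:45 = 5:35 PM on Apr 15.
+2 hours 18 minutes → arrive 7:53 PM UTC on Apr 15.
Flight 2 in UTC: 3:47 AM − 5:45 = 10:02 PM on Apr 14.
+11 hours and 52 minutes → arrive 9:54 AM UTC on Apr 15.
Flight 2 lands earlier by 9 hours 59 minutes.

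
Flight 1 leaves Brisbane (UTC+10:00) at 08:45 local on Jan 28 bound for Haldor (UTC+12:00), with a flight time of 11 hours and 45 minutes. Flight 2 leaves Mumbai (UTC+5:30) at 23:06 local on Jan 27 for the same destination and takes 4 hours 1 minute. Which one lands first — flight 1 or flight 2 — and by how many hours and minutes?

the second, by 12 hours 53 minutes

Flight 1 in UTC: 08:45 − 10:00 = 22:45 on Jan 27.
+11 hours 45 minutes → arrive 10:30 UTC on Jan 28.
Flight 2 in UTC: 23:06 − 5:30 = 17:36 on Jan 27.
+4 hours 1 minute → arrive 21:37 UTC on Jan 27.
Flight 2 lands earlier by 12 hours 53 minutes.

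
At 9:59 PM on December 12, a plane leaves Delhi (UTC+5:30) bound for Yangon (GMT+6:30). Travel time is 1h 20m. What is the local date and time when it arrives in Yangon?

12:19 AM on December 13

Convert departure to UTC: 9:59 PM − 5:30 = 4:29 PM UTC on Dec 12.
Add 1 hour and 20 minutes travel time → 5:49 PM UTC.
Yangon is UTC+6:30, so local arrival = 5:49 PM + 6:30 = 12:19 AM on Dec 13.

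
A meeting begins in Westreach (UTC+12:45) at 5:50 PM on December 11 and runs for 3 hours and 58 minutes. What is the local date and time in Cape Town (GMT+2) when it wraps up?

Convert start to UTC: 5:50 PM − 12:45 = 5:05 AM UTC on Dec 11.
Add 3 hours 58 minutes duration → 9:03 AM UTC.
Cape Town is UTC+2:00, so local end time = 9:03 AM + 2:00 = 11:03 AM on Dec 11.

11:03 AM on Dec 11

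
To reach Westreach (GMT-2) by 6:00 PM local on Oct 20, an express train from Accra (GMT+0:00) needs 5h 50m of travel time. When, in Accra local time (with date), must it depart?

Target arrival in UTC: 6:00 PM + 2:00 = 8:00 PM on Oct 20.
Subtract 5 hours and 50 minutes → departure 2:10 PM UTC on Oct 20.
Accra is UTC+0, so departure is 2:10 PM on Oct 20.

2:10 PM on October 20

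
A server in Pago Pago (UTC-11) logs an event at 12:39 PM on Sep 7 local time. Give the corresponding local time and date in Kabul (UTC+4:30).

4:09 AM on September 8

Kabul is 15:30 ahead of Pago Pago.
Shift by the zone difference: 12:39 PM + 15:30 = 4:09 AM on Sep 8 in Kabul.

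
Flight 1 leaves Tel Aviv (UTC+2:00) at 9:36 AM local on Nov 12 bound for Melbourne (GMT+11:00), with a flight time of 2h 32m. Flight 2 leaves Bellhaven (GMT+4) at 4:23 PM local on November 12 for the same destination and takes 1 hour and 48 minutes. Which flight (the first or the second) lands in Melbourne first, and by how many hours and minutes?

the first, by 4 hours 3 minutes

Flight 1 in UTC: 9:36 AM − 2:00 = 7:36 AM on Nov 12.
+2 hours and 32 minutes → arrive 10:08 AM UTC on Nov 12.
Flight 2 in UTC: 4:23 PM − 4:00 = 12:23 PM on Nov 12.
+1 hour 48 minutes → arrive 2:11 PM UTC on Nov 12.
Flight 1 lands earlier by 4 hours 3 minutes.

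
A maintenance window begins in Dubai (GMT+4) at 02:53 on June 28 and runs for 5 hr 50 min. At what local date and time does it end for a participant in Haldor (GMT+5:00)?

Convert start to UTC: 02:53 − 4:00 = 22:53 UTC on Jun 27.
Add 5 hours 50 minutes duration → 04:43 UTC (Jun 28).
Haldor is UTC+5:00, so local end time = 04:43 + 5:00 = 09:43 on Jun 28.

09:43 on June 28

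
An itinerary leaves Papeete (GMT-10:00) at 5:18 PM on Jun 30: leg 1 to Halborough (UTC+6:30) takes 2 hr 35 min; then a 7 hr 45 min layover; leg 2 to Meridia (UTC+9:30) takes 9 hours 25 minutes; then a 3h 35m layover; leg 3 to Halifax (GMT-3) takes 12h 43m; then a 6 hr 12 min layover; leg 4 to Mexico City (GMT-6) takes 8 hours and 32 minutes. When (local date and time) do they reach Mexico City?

12:05 AM on July 3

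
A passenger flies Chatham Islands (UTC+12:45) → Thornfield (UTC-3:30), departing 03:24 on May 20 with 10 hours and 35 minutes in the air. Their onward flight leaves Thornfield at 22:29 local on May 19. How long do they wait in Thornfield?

Convert departure to UTC: 03:24 − 12:45 = 14:39 UTC on May 19.
Add 10 hours and 35 minutes flight time → 01:14 UTC (May 20).
Thornfield is UTC−3:30, so local arrival = 01:14 − 3:30 = 21:44 on May 19.
Layover = 22:29 − 21:44 = 45 minutes.

45 minutes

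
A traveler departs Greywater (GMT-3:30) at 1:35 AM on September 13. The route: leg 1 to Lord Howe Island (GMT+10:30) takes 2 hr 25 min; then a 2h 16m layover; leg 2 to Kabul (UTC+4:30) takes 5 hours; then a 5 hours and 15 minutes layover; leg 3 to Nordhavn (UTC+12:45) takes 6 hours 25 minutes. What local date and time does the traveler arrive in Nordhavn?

Convert departure to UTC: 1:35 AM + 3:30 = 5:05 AM UTC on Sep 13.
Add 2 hours and 25 minutes leg 1 → 7:30 AM UTC.
Add 2 hours and 16 minutes layover in Lord Howe Island → 9:46 AM UTC.
Add 5 hours leg 2 → 2:46 PM UTC.
Add 5 hours 15 minutes layover in Kabul → 8:01 PM UTC.
Add 6 hours and 25 minutes leg 3 → 2:26 AM UTC (Sep 14).
Nordhavn is UTC+12:45, so local arrival = 2:26 AM + 12:45 = 3:11 PM on Sep 14.

3:11 PM on Sep 14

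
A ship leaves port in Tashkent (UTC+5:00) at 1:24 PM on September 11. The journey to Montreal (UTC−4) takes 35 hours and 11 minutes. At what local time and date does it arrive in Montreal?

Convert departure to UTC: 1:24 PM − 5:00 = 8:24 AM UTC on Sep 11.
Add 35 hours 11 minutes travel time → 7:35 PM UTC (Sep 12).
Montreal is UTC−4:00, so local arrival = 7:35 PM − 4:00 = 3:35 PM on Sep 12.

3:35 PM on September 12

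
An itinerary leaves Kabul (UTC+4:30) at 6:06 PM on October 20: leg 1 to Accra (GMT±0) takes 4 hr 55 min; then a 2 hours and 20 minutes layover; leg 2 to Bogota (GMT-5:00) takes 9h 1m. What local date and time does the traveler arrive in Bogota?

12:52 AM on October 21

Convert departure to UTC: 6:06 PM − 4:30 = 1:36 PM UTC on Oct 20.
Add 4 hours 55 minutes leg 1 → 6:31 PM UTC.
Add 2 hours 20 minutes layover in Accra → 8:51 PM UTC.
Add 9 hours 1 minute leg 2 → 5:52 AM UTC (Oct 21).
Bogota is UTC−5:00, so local arrival = 5:52 AM − 5:00 = 12:52 AM on Oct 21.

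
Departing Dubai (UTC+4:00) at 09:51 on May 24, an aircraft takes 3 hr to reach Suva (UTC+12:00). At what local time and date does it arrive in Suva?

20:51 on May 24

Convert departure to UTC: 09:51 − 4:00 = 05:51 UTC on May 24.
Add 3 hours travel time → 08:51 UTC.
Suva is UTC+12:00, so local arrival = 08:51 + 12:00 = 20:51 on May 24.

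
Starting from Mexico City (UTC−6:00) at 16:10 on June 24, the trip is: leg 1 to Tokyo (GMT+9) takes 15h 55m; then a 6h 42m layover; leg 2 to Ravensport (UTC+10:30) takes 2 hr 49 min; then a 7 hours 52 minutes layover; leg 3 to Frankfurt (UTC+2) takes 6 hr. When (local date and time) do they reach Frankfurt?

Convert departure to UTC: 16:10 + 6:00 = 22:10 UTC on Jun 24.
Add 15 hours 55 minutes leg 1 → 14:05 UTC (Jun 25).
Add 6 hours 42 minutes layover in Tokyo → 20:47 UTC.
Add 2 hours 49 minutes leg 2 → 23:36 UTC.
Add 7 hours 52 minutes layover in Ravensport → 07:28 UTC (Jun 26).
Add 6 hours leg 3 → 13:28 UTC.
Frankfurt is UTC+2:00, so local arrival = 13:28 + 2:00 = 15:28 on Jun 26.

15:28 on June 26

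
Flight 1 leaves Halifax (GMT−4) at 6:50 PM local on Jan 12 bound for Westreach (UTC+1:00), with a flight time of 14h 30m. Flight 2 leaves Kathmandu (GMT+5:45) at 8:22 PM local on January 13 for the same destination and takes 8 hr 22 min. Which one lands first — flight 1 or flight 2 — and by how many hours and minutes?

the first, by 9 hours 39 minutes

Flight 1 in UTC: 6:50 PM + 4:00 = 10:50 PM on Jan 12.
+14 hours 30 minutes → arrive 1:20 PM UTC on Jan 13.
Flight 2 in UTC: 8:22 PM − 5:45 = 2:37 PM on Jan 13.
+8 hours 22 minutes → arrive 10:59 PM UTC on Jan 13.
Flight 1 lands earlier by 9 hours 39 minutes.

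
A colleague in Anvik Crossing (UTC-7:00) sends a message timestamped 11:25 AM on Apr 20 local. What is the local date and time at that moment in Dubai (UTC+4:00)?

10:25 PM on April 20

In UTC: 11:25 AM + 7:00 = 6:25 PM on Apr 20.
Dubai is UTC+4:00: 6:25 PM + 4:00 = 10:25 PM on Apr 20.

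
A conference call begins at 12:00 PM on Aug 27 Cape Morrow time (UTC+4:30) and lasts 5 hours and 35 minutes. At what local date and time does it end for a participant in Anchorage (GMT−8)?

5:05 AM on August 27

Anchorage is 12:30 behind Cape Morrow.
After 5 hours and 35 minutes it is 5:35 PM in Cape Morrow.
Shift by the zone difference: 5:35 PM − 12:30 = 5:05 AM on Aug 27 in Anchorage.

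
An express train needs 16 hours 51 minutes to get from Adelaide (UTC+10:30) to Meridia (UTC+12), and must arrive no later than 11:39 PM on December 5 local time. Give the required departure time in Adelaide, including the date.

5:18 AM on December 5

Target arrival in UTC: 11:39 PM − 12:00 = 11:39 AM on Dec 5.
Subtract 16 hours and 51 minutes → departure 6:48 PM UTC on Dec 4.
Adelaide is UTC+10:30: 6:48 PM + 10:30 = 5:18 AM on Dec 5.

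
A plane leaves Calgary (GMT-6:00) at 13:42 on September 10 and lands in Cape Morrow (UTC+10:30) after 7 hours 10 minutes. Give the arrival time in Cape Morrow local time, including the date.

Cape Morrow is 16:30 ahead of Calgary.
After 7 hours and 10 minutes it is 20:52 in Calgary.
Shift by the zone difference: 20:52 + 16:30 = 13:22 on Sep 11 in Cape Morrow.

13:22 on September 11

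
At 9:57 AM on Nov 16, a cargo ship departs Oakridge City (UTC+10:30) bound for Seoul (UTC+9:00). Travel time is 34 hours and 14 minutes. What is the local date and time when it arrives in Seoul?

Convert departure to UTC: 9:57 AM − 10:30 = 11:27 PM UTC on Nov 15.
Add 34 hours 14 minutes travel time → 9:41 AM UTC (Nov 17).
Seoul is UTC+9:00, so local arrival = 9:41 AM + 9:00 = 6:41 PM on Nov 17.

6:41 PM on November 17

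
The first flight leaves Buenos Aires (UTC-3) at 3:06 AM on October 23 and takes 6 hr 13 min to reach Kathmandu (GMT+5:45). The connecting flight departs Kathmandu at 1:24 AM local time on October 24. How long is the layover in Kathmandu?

Convert departure to UTC: 3:06 AM + 3:00 = 6:06 AM UTC on Oct 23.
Add 6 hours 13 minutes flight time → 12:19 PM UTC.
Kathmandu is UTC+5:45, so local arrival = 12:19 PM + 5:45 = 6:04 PM on Oct 23.
Layover = 1:24 AM − 6:04 PM (+1 day) = 7 hours 20 minutes.

7 hours 20 minutes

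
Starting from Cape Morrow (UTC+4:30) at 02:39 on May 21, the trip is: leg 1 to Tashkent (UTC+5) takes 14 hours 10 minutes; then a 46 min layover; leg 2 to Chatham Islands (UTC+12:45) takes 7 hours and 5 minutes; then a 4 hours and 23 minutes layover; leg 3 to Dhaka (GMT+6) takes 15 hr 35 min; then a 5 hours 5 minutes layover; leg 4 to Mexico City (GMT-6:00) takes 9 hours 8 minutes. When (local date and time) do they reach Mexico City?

00:21 on May 23

Convert departure to UTC: 02:39 − 4:30 = 22:09 UTC on May 20.
Add 14 hours and 10 minutes leg 1 → 12:19 UTC (May 21).
Add 46 minutes layover in Tashkent → 13:05 UTC.
Add 7 hours and 5 minutes leg 2 → 20:10 UTC.
Add 4 hours and 23 minutes layover in Chatham Islands → 00:33 UTC (May 22).
Add 15 hours 35 minutes leg 3 → 16:08 UTC.
Add 5 hours and 5 minutes layover in Dhaka → 21:13 UTC.
Add 9 hours and 8 minutes leg 4 → 06:21 UTC (May 23).
Mexico City is UTC−6:00, so local arrival = 06:21 − 6:00 = 00:21 on May 23.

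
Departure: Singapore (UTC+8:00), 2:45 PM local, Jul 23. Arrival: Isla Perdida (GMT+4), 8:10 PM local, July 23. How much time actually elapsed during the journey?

Departure in UTC: 2:45 PM − 8:00 = 6:45 AM on Jul 23.
Arrival in UTC: 8:10 PM − 4:00 = 4:10 PM on Jul 23.
Elapsed = 4:10 PM − 6:45 AM = 9 hours 25 minutes.

9 hours 25 minutes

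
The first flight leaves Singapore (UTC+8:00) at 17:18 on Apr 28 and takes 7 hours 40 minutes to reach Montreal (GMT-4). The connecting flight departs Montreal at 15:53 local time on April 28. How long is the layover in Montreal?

2 hours 55 minutes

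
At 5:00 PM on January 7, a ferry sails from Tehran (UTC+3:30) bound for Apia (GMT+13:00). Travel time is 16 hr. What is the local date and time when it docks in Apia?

Convert departure to UTC: 5:00 PM − 3:30 = 1:30 PM UTC on Jan 7.
Add 16 hours travel time → 5:30 AM UTC (Jan 8).
Apia is UTC+13:00, so local arrival = 5:30 AM + 13:00 = 6:30 PM on Jan 8.

6:30 PM on January 8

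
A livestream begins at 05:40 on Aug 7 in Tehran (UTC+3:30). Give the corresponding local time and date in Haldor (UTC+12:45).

Haldor is 9:15 ahead of Tehran.
Shift by the zone difference: 05:40 + 9:15 = 14:55 on Aug 7 in Haldor.

14:55 on August 7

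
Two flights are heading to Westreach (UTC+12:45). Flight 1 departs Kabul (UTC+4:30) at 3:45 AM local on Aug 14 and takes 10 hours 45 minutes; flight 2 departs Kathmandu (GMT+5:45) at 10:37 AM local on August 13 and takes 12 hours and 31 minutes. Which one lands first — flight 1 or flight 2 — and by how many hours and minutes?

the second, by 16 hours 37 minutes

Flight 1 in UTC: 3:45 AM − 4:30 = 11:15 PM on Aug 13.
+10 hours and 45 minutes → arrive 10:00 AM UTC on Aug 14.
Flight 2 in UTC: 10:37 AM − 5:45 = 4:52 AM on Aug 13.
+12 hours 31 minutes → arrive 5:23 PM UTC on Aug 13.
Flight 2 lands earlier by 16 hours 37 minutes.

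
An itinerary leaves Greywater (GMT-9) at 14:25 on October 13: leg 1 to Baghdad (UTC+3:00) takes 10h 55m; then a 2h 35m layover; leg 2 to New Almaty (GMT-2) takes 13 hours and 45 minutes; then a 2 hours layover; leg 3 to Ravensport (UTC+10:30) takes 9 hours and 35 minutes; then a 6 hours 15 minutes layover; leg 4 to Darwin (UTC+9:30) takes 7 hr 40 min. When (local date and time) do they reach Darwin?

Convert departure to UTC: 14:25 + 9:00 = 23:25 UTC on Oct 13.
Add 10 hours and 55 minutes leg 1 → 10:20 UTC (Oct 14).
Add 2 hours 35 minutes layover in Baghdad → 12:55 UTC.
Add 13 hours 45 minutes leg 2 → 02:40 UTC (Oct 15).
Add 2 hours layover in New Almaty → 04:40 UTC.
Add 9 hours and 35 minutes leg 3 → 14:15 UTC.
Add 6 hours 15 minutes layover in Ravensport → 20:30 UTC.
Add 7 hours 40 minutes leg 4 → 04:10 UTC (Oct 16).
Darwin is UTC+9:30, so local arrival = 04:10 + 9:30 = 13:40 on Oct 16.

13:40 on October 16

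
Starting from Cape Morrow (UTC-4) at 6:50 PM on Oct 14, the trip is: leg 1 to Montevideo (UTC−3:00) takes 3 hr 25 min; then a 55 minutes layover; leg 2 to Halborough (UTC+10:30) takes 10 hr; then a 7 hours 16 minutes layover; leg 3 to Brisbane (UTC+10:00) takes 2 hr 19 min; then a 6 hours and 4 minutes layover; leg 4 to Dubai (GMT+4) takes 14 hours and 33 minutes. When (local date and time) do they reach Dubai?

Convert departure to UTC: 6:50 PM + 4:00 = 10:50 PM UTC on Oct 14.
Add 3 hours 25 minutes leg 1 → 2:15 AM UTC (Oct 15).
Add 55 minutes layover in Montevideo → 3:10 AM UTC.
Add 10 hours leg 2 → 1:10 PM UTC.
Add 7 hours and 16 minutes layover in Halborough → 8:26 PM UTC.
Add 2 hours and 19 minutes leg 3 → 10:45 PM UTC.
Add 6 hours 4 minutes layover in Brisbane → 4:49 AM UTC (Oct 16).
Add 14 hours and 33 minutes leg 4 → 7:22 PM UTC.
Dubai is UTC+4:00, so local arrival = 7:22 PM + 4:00 = 11:22 PM on Oct 16.

11:22 PM on Oct 16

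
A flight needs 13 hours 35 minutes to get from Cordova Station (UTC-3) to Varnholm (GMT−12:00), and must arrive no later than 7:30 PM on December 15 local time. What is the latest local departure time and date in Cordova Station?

2:55 PM on December 15

Target arrival in UTC: 7:30 PM + 12:00 = 7:30 AM on Dec 16.
Subtract 13 hours and 35 minutes → departure 5:55 PM UTC on Dec 15.
Cordova Station is UTC−3:00: 5:55 PM − 3:00 = 2:55 PM on Dec 15.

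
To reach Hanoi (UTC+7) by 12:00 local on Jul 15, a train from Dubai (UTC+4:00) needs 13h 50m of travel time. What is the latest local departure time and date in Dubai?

19:10 on July 14

Target arrival in UTC: 12:00 − 7:00 = 05:00 on Jul 15.
Subtract 13 hours 50 minutes → departure 15:10 UTC on Jul 14.
Dubai is UTC+4:00: 15:10 + 4:00 = 19:10 on Jul 14.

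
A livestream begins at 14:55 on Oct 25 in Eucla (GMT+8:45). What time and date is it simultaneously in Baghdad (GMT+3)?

09:10 on October 25

In UTC: 14:55 − 8:45 = 06:10 on Oct 25.
Baghdad is UTC+3:00: 06:10 + 3:00 = 09:10 on Oct 25.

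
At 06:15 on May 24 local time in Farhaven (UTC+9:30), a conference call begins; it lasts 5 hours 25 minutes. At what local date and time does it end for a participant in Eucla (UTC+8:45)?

Eucla is 0:45 behind Farhaven.
After 5 hours and 25 minutes it is 11:40 in Farhaven.
Shift by the zone difference: 11:40 − 0:45 = 10:55 on May 24 in Eucla.

10:55 on May 24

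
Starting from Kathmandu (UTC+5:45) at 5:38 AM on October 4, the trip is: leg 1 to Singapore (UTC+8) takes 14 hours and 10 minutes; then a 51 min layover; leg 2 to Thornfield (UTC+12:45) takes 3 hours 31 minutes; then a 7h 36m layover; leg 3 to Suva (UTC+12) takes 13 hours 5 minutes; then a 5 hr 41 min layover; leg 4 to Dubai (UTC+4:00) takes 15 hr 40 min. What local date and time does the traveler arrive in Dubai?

4:27 PM on October 6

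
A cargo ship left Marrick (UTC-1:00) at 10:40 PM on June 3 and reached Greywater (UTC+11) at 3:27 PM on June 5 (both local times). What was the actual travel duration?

Greywater is 12:00 ahead of Marrick.
Clock-face elapsed time (ignoring zones) is 40 hours 47 minutes.
Actual elapsed = 40 hours 47 minutes − 12:00 = 28 hours 47 minutes.

28 hours 47 minutes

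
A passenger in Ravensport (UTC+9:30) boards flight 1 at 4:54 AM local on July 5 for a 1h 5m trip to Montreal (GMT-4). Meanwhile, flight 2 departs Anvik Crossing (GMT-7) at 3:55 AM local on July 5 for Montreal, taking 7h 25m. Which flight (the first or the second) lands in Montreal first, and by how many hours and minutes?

Flight 1 in UTC: 4:54 AM − 9:30 = 7:24 PM on Jul 4.
+1 hour and 5 minutes → arrive 8:29 PM UTC on Jul 4.
Flight 2 in UTC: 3:55 AM + 7:00 = 10:55 AM on Jul 5.
+7 hours 25 minutes → arrive 6:20 PM UTC on Jul 5.
Flight 1 lands earlier by 21 hours 51 minutes.

the first, by 21 hours 51 minutes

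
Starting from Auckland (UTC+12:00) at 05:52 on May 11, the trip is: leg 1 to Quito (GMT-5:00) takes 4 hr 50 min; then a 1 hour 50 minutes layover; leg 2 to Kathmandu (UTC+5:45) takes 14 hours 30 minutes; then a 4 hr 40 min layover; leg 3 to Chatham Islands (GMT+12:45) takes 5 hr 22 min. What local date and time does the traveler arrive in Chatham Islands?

Convert departure to UTC: 05:52 − 12:00 = 17:52 UTC on May 10.
Add 4 hours and 50 minutes leg 1 → 22:42 UTC.
Add 1 hour 50 minutes layover in Quito → 00:32 UTC (May 11).
Add 14 hours and 30 minutes leg 2 → 15:02 UTC.
Add 4 hours and 40 minutes layover in Kathmandu → 19:42 UTC.
Add 5 hours 22 minutes leg 3 → 01:04 UTC (May 12).
Chatham Islands is UTC+12:45, so local arrival = 01:04 + 12:45 = 13:49 on May 12.

13:49 on May 12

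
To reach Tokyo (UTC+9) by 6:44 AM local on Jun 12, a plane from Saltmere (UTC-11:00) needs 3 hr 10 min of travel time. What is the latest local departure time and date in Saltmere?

Target arrival in UTC: 6:44 AM − 9:00 = 9:44 PM on Jun 11.
Subtract 3 hours and 10 minutes → departure 6:34 PM UTC on Jun 11.
Saltmere is UTC−11:00: 6:34 PM − 11:00 = 7:34 AM on Jun 11.

7:34 AM on June 11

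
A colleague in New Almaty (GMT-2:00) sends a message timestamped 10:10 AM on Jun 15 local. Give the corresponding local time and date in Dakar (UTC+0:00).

Dakar is 2:00 ahead of New Almaty.
Shift by the zone difference: 10:10 AM + 2:00 = 12:10 PM on Jun 15 in Dakar.

12:10 PM on June 15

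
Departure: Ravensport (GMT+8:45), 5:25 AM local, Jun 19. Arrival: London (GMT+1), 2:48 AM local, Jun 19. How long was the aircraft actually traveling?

Departure in UTC: 5:25 AM − 8:45 = 8:40 PM on Jun 18.
Arrival in UTC: 2:48 AM − 1:00 = 1:48 AM on Jun 19.
Elapsed = 1:48 AM − 8:40 PM (+1 day) = 5 hours 8 minutes.

5 hours 8 minutes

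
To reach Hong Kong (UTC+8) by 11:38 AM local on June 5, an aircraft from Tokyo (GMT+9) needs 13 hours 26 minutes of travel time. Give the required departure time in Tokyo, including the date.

Target arrival in UTC: 11:38 AM − 8:00 = 3:38 AM on Jun 5.
Subtract 13 hours and 26 minutes → departure 2:12 PM UTC on Jun 4.
Tokyo is UTC+9:00: 2:12 PM + 9:00 = 11:12 PM on Jun 4.

11:12 PM on Jun 4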